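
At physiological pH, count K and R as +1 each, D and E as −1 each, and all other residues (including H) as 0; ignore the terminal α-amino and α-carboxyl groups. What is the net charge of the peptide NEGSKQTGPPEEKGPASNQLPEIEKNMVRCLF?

Positive (K, R): K5, K13, K25, R29 → +4.
Negative (D, E): E2, E11, E12, E22, E24 → −5.
Net charge = (+4) + (−5) = −1.

-1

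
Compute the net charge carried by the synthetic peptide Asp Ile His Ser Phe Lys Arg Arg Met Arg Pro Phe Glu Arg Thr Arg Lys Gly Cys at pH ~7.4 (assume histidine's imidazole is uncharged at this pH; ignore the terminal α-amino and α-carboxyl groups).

The side chains ionized at physiological pH are Lys/Arg (+1) and Asp/Glu (−1); with His treated as neutral, nothing else contributes.
Positive (K, R): Lys6, Arg7, Arg8, Arg10, Arg14, Arg16, Lys17 → +7.
Negative (D, E): Asp1, Glu13 → −2.
Net charge = (+7) + (−2) = +5.

+5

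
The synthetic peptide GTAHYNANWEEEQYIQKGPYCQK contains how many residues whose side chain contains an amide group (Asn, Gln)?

5

Matching residues: N6, N8, Q13, Q16, Q22.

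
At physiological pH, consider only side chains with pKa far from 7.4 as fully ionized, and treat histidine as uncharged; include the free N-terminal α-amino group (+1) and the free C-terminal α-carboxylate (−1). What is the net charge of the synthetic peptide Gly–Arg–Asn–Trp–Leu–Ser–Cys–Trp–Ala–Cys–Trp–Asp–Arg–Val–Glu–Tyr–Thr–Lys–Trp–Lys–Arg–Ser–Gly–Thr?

Near pH 7.4, K and R contribute +1 each, D and E contribute −1 each, and every other side chain (His included, as stated) is uncharged.
Positive (K, R): Arg2, Arg13, Lys18, Lys20, Arg21 → +5.
Negative (D, E): Asp12, Glu15 → −2.
The N-terminus (+1) and C-terminus (−1) cancel.
Net charge = (+5) + (−2) = +3.

+3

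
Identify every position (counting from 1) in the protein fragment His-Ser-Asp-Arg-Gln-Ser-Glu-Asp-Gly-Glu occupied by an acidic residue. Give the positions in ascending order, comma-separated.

Aspartate (D) and glutamate (E) have carboxylic-acid side chains and are the acidic amino acids.
Matching residues: Asp3, Glu7, Asp8, Glu10.

3, 7, 8, 10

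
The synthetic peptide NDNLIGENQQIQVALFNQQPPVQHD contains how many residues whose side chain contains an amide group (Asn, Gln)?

10

Matching residues: N1, N3, N8, Q9, Q10, Q12, N17, Q18, Q19, Q23.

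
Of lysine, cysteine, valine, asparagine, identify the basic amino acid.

The basic amino acids are Lys (K), Arg (R), and His (H).
Of the listed options, only lysine belongs to this group.

lysine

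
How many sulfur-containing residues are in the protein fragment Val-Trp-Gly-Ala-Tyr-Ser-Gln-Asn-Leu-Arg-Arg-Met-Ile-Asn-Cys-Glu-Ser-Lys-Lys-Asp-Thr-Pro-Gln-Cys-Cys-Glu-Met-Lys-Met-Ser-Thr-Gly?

The sulfur-bearing residues are cysteine (–SH) and methionine (–S–CH₃).
Matching residues: Met12, Cys15, Cys24, Cys25, Met27, Met29.

6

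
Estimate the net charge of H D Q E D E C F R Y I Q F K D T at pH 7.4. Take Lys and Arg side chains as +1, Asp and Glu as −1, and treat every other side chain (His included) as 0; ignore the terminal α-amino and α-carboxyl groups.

Positive (K, R): R9, K14 → +2.
Negative (D, E): D2, E4, D5, E6, D15 → −5.
Net charge = (+2) + (−5) = −3.

-3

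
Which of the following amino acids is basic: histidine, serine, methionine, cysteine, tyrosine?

histidine

K, R, and H are the three residues with basic side chains (ε-amine, guanidinium, and imidazole respectively).
Of the listed options, only histidine belongs to this group.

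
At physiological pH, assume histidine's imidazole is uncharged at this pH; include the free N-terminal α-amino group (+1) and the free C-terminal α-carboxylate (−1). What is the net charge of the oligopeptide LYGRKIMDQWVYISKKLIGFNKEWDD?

Near pH 7.4, K and R contribute +1 each, D and E contribute −1 each, and every other side chain (His included, as stated) is uncharged.
Positive (K, R): R4, K5, K15, K16, K22 → +5.
Negative (D, E): D8, E23, D25, D26 → −4.
The N-terminus (+1) and C-terminus (−1) cancel.
Net charge = (+5) + (−4) = +1.

+1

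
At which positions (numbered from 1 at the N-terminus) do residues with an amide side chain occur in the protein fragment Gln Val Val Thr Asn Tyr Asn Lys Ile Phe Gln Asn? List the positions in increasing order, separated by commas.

1, 5, 7, 11, 12

Asparagine (N) and glutamine (Q) have uncharged amide side chains.
Matching residues: Gln1, Asn5, Asn7, Gln11, Asn12.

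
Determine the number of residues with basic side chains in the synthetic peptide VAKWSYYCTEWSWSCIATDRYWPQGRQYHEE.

K, R, and H are the three residues with basic side chains (ε-amine, guanidinium, and imidazole respectively).
Matching residues: K3, R20, R26, H29.

4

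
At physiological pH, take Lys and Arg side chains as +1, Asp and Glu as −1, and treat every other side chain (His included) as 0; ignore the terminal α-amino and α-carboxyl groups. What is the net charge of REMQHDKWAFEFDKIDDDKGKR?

Positive (K, R): R1, K7, K14, K19, K21, R22 → +6.
Negative (D, E): E2, D6, E11, D13, D16, D17, D18 → −7.
Net charge = (+6) + (−7) = −1.

-1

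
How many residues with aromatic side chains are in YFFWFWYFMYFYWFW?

14

F, W, and Y each carry an aromatic ring on the side chain.
Matching residues: Y1, F2, F3, W4, F5, W6, Y7, F8, Y10, F11, Y12, W13, F14, W15.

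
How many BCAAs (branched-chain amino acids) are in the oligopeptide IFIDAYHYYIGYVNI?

5

Valine (V), leucine (L), and isoleucine (I) are the branched-chain amino acids.
Matching residues: I1, I3, I10, V13, I15.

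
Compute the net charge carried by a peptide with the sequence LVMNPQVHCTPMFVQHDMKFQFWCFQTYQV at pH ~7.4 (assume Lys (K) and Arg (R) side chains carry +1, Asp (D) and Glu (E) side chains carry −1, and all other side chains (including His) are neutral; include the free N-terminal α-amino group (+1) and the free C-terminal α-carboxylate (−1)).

Positive (K, R): K19 → +1.
Negative (D, E): D17 → −1.
The N-terminus (+1) and C-terminus (−1) cancel.
Net charge = (+1) + (−1) = 0.

0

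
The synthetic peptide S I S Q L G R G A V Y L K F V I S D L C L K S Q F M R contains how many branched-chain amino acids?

8

The BCAAs are Val, Leu, and Ile — aliphatic side chains with a branch point.
Matching residues: I2, L5, V10, L12, V15, I16, L19, L21.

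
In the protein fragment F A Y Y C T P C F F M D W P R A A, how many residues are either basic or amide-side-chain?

1

Basic: H, K, R. Amide-side-chain: N, Q.
Basic residues here: R15 (1).
Amide-side-chain residues here: none (0).
The two groups share no amino acid, so total = 1 + 0 = 1.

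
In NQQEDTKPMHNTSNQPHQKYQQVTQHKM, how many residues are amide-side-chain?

10

The amide-side-chain residues are Asn (N) and Gln (Q).
Matching residues: N1, Q2, Q3, N11, N14, Q15, Q18, Q21, Q22, Q25.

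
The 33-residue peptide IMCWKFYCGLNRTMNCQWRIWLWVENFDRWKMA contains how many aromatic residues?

The aromatic amino acids are Phe (F, benzyl), Trp (W, indole), and Tyr (Y, phenol).
Matching residues: W4, F6, Y7, W18, W21, W23, F27, W30.

8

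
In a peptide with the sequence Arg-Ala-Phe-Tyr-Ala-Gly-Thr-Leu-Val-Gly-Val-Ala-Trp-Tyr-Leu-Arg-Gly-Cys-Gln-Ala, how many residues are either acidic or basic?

2

Acidic: D, E. Basic: H, K, R.
Acidic residues here: none (0).
Basic residues here: Arg1, Arg16 (2).
The two groups share no amino acid, so total = 0 + 2 = 2.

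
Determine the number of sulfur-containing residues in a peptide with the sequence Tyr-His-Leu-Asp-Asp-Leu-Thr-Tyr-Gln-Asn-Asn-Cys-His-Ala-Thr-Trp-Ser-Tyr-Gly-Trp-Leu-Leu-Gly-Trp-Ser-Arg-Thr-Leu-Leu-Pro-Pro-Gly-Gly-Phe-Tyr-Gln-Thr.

1

The sulfur-bearing residues are cysteine (–SH) and methionine (–S–CH₃).
Matching residues: Cys12.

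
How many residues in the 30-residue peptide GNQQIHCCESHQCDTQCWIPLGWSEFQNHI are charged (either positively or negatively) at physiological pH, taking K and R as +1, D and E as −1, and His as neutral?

3

Charged side chains at pH ~7.4: K, R (positive); D, E (negative).
Matching residues: E9, D14, E25.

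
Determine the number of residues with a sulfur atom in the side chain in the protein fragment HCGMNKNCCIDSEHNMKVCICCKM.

9

The sulfur-bearing residues are cysteine (–SH) and methionine (–S–CH₃).
Matching residues: C2, M4, C8, C9, M16, C19, C21, C22, M24.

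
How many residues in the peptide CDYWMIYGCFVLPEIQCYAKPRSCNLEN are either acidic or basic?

Acidic: D, E. Basic: H, K, R.
Acidic residues here: D2, E14, E27 (3).
Basic residues here: K20, R22 (2).
The two groups share no amino acid, so total = 3 + 2 = 5.

5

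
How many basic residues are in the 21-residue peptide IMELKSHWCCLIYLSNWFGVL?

2

The basic amino acids are Lys (K), Arg (R), and His (H).
Matching residues: K5, H7.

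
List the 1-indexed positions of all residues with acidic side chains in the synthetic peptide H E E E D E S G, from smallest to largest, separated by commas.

The acidic residues are Asp (D) and Glu (E), whose side chains end in a carboxylate group.
Matching residues: E2, E3, E4, D5, E6.

2, 3, 4, 5, 6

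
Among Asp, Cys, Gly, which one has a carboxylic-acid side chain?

Only D (aspartate) and E (glutamate) carry a side-chain carboxylic acid.
Of the listed options, only Asp belongs to this group.

Asp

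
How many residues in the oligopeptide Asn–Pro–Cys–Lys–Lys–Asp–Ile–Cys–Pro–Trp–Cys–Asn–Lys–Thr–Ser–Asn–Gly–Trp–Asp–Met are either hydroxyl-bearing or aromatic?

4

Hydroxyl-bearing: S, T, Y. Aromatic: F, W, Y.
Hydroxyl-bearing residues here: Thr14, Ser15 (2).
Aromatic residues here: Trp10, Trp18 (2).
(Y belongs to both groups, but none appear in this sequence.) Total = 2 + 2 = 4.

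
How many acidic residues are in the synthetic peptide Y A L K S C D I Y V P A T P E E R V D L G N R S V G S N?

4

The acidic residues are Asp (D) and Glu (E), whose side chains end in a carboxylate group.
Matching residues: D7, E15, E16, D19.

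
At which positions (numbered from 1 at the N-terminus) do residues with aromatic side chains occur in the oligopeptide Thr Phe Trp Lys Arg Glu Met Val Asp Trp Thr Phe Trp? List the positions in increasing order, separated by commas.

2, 3, 10, 12, 13

F, W, and Y each carry an aromatic ring on the side chain.
Matching residues: Phe2, Trp3, Trp10, Phe12, Trp13.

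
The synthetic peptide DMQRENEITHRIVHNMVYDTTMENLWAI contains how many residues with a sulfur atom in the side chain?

Cysteine (C, thiol) and methionine (M, thioether) are the two sulfur-containing amino acids.
Matching residues: M2, M16, M22.

3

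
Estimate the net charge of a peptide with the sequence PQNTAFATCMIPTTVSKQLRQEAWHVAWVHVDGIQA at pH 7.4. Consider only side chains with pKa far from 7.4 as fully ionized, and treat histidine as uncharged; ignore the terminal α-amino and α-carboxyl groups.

0

Near pH 7.4, K and R contribute +1 each, D and E contribute −1 each, and every other side chain (His included, as stated) is uncharged.
Positive (K, R): K17, R20 → +2.
Negative (D, E): E22, D32 → −2.
Net charge = (+2) + (−2) = 0.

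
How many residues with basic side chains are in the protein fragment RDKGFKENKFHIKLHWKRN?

Lysine (K), arginine (R), and histidine (H) have basic, nitrogen-containing side chains.
Matching residues: R1, K3, K6, K9, H11, K13, H15, K17, R18.

9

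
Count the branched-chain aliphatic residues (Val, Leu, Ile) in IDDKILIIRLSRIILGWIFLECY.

Matching residues: I1, I5, L6, I7, I8, L10, I13, I14, L15, I18, L20.

11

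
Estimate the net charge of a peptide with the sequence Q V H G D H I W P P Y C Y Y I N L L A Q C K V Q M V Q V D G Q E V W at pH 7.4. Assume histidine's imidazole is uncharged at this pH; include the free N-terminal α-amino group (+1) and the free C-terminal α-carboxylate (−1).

Near pH 7.4, K and R contribute +1 each, D and E contribute −1 each, and every other side chain (His included, as stated) is uncharged.
Positive (K, R): K22 → +1.
Negative (D, E): D5, D29, E32 → −3.
The N-terminus (+1) and C-terminus (−1) cancel.
Net charge = (+1) + (−3) = −2.

-2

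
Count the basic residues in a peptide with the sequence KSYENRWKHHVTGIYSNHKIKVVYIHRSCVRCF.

The basic amino acids are Lys (K), Arg (R), and His (H).
Matching residues: K1, R6, K8, H9, H10, H18, K19, K21, H26, R27, R31.

11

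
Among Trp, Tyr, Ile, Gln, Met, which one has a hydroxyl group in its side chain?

Tyr

Serine (S), threonine (T), and tyrosine (Y) each carry a hydroxyl group on the side chain.
Of the listed options, only Tyr belongs to this group.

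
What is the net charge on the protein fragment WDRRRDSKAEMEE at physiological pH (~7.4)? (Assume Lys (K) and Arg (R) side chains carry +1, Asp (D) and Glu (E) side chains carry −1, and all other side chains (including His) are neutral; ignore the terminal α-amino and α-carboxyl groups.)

Positive (K, R): R3, R4, R5, K8 → +4.
Negative (D, E): D2, D6, E10, E12, E13 → −5.
Net charge = (+4) + (−5) = −1.

-1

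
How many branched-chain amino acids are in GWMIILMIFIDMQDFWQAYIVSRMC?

The BCAAs are Val, Leu, and Ile — aliphatic side chains with a branch point.
Matching residues: I4, I5, L6, I8, I10, I20, V21.

7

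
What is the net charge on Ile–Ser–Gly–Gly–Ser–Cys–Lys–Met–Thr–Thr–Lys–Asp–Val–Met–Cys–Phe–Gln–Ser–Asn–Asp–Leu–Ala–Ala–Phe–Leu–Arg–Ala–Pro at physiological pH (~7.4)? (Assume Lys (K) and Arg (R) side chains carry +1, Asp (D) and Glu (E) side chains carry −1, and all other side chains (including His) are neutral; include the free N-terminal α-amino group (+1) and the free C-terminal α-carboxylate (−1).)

Positive (K, R): Lys7, Lys11, Arg26 → +3.
Negative (D, E): Asp12, Asp20 → −2.
The N-terminus (+1) and C-terminus (−1) cancel.
Net charge = (+3) + (−2) = +1.

+1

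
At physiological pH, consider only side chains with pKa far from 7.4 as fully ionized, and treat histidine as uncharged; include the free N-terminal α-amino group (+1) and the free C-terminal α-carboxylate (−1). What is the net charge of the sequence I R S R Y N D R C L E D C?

Near pH 7.4, K and R contribute +1 each, D and E contribute −1 each, and every other side chain (His included, as stated) is uncharged.
Positive (K, R): R2, R4, R8 → +3.
Negative (D, E): D7, E11, D12 → −3.
The N-terminus (+1) and C-terminus (−1) cancel.
Net charge = (+3) + (−3) = 0.

0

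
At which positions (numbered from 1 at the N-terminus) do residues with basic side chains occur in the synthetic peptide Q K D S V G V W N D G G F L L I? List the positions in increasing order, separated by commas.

K, R, and H are the three residues with basic side chains (ε-amine, guanidinium, and imidazole respectively).
Matching residues: K2.

2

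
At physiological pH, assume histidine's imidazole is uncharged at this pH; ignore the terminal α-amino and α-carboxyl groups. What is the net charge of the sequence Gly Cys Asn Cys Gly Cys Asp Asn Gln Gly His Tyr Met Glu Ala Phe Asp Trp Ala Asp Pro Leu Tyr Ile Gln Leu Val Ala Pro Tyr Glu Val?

The side chains ionized at physiological pH are Lys/Arg (+1) and Asp/Glu (−1); with His treated as neutral, nothing else contributes.
Positive (K, R): none → +0.
Negative (D, E): Asp7, Glu14, Asp17, Asp20, Glu31 → −5.
Net charge = (+0) + (−5) = −5.

-5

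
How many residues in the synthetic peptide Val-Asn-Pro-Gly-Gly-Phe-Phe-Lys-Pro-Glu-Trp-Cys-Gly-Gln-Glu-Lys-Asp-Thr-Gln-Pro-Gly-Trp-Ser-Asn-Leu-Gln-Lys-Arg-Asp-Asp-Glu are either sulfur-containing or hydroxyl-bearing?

3

Sulfur-containing: C, M. Hydroxyl-bearing: S, T, Y.
Sulfur-containing residues here: Cys12 (1).
Hydroxyl-bearing residues here: Thr18, Ser23 (2).
The two groups share no amino acid, so total = 1 + 2 = 3.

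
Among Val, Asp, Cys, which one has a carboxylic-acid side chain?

Asp

Only D (aspartate) and E (glutamate) carry a side-chain carboxylic acid.
Of the listed options, only Asp belongs to this group.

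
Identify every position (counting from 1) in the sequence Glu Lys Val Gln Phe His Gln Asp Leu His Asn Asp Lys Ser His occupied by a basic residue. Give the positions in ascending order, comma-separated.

2, 6, 10, 13, 15

Matching residues: Lys2, His6, His10, Lys13, His15.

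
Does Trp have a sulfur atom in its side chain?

Cysteine (C, thiol) and methionine (M, thioether) are the two sulfur-containing amino acids.
Tryptophan is not in this group.

No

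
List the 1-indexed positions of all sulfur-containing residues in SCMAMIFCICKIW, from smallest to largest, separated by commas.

The sulfur-bearing residues are cysteine (–SH) and methionine (–S–CH₃).
Matching residues: C2, M3, M5, C8, C10.

2, 3, 5, 8, 10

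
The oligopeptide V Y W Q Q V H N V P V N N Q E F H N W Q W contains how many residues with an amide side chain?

8

The amide-side-chain residues are Asn (N) and Gln (Q).
Matching residues: Q4, Q5, N8, N12, N13, Q14, N18, Q20.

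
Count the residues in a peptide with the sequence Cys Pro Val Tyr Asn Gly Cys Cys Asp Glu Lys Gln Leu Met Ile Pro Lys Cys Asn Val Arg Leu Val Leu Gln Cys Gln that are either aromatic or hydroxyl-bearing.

Aromatic: F, W, Y. Hydroxyl-bearing: S, T, Y.
Aromatic residues here: Tyr4 (1).
Hydroxyl-bearing residues here: Tyr4 (1).
Y is in both groups, so the 1 Y residue must not be double-counted.
Total = 1 + 1 − 1 = 1.

1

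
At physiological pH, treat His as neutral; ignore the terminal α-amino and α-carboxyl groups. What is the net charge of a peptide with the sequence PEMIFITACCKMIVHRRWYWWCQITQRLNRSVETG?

+3

The side chains ionized at physiological pH are Lys/Arg (+1) and Asp/Glu (−1); with His treated as neutral, nothing else contributes.
Positive (K, R): K11, R16, R17, R27, R30 → +5.
Negative (D, E): E2, E33 → −2.
Net charge = (+5) + (−2) = +3.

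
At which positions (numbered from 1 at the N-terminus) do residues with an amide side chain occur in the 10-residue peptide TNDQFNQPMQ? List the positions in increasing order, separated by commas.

2, 4, 6, 7, 10

Asparagine (N) and glutamine (Q) have uncharged amide side chains.
Matching residues: N2, Q4, N6, Q7, Q10.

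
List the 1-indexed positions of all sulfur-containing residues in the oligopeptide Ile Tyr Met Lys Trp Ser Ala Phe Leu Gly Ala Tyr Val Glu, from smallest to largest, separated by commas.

The sulfur-bearing residues are cysteine (–SH) and methionine (–S–CH₃).
Matching residues: Met3.

3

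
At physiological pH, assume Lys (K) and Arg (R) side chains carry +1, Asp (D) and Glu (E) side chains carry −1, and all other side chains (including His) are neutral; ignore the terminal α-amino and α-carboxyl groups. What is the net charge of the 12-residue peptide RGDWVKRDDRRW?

Positive (K, R): R1, K6, R7, R10, R11 → +5.
Negative (D, E): D3, D8, D9 → −3.
Net charge = (+5) + (−3) = +2.

+2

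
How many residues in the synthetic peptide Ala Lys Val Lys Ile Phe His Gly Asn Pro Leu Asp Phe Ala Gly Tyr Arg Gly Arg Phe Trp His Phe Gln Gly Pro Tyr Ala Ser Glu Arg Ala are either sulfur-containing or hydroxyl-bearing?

3

Sulfur-containing: C, M. Hydroxyl-bearing: S, T, Y.
Sulfur-containing residues here: none (0).
Hydroxyl-bearing residues here: Tyr16, Tyr27, Ser29 (3).
The two groups share no amino acid, so total = 0 + 3 = 3.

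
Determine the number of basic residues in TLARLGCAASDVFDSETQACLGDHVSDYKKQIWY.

Lysine (K), arginine (R), and histidine (H) have basic, nitrogen-containing side chains.
Matching residues: R4, H24, K29, K30.

4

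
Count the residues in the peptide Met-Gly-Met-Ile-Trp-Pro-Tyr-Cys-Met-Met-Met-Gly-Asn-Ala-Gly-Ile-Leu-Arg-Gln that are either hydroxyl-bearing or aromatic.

Hydroxyl-bearing: S, T, Y. Aromatic: F, W, Y.
Hydroxyl-bearing residues here: Tyr7 (1).
Aromatic residues here: Trp5, Tyr7 (2).
Y is in both groups, so the 1 Y residue must not be double-counted.
Total = 1 + 2 − 1 = 2.

2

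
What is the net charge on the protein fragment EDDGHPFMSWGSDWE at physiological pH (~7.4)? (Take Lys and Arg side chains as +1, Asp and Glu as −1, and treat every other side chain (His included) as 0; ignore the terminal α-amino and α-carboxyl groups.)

Positive (K, R): none → +0.
Negative (D, E): E1, D2, D3, D13, E15 → −5.
Net charge = (+0) + (−5) = −5.

-5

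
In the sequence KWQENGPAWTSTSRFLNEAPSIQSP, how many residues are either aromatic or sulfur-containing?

3

Aromatic: F, W, Y. Sulfur-containing: C, M.
Aromatic residues here: W2, W9, F15 (3).
Sulfur-containing residues here: none (0).
The two groups share no amino acid, so total = 3 + 0 = 3.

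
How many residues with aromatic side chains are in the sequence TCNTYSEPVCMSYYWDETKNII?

Phenylalanine (F), tryptophan (W), and tyrosine (Y) have aromatic ring side chains.
Matching residues: Y5, Y13, Y14, W15.

4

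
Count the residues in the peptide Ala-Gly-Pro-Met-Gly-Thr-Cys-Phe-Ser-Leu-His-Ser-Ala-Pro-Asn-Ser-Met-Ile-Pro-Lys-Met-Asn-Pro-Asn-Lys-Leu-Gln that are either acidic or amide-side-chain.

4

Acidic: D, E. Amide-side-chain: N, Q.
Acidic residues here: none (0).
Amide-side-chain residues here: Asn15, Asn22, Asn24, Gln27 (4).
The two groups share no amino acid, so total = 0 + 4 = 4.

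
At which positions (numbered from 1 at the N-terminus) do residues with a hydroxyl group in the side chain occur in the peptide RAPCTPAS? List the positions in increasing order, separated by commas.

The –OH-bearing residues are Ser, Thr (aliphatic alcohols), and Tyr (phenol).
Matching residues: T5, S8.

5, 8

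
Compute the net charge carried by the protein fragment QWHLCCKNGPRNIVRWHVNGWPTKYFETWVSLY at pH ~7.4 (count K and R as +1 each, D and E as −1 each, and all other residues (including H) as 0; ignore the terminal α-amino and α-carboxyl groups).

+3

Positive (K, R): K7, R11, R15, K24 → +4.
Negative (D, E): E27 → −1.
Net charge = (+4) + (−1) = +3.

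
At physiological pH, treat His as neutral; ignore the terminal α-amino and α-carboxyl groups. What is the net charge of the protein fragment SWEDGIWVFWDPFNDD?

The side chains ionized at physiological pH are Lys/Arg (+1) and Asp/Glu (−1); with His treated as neutral, nothing else contributes.
Positive (K, R): none → +0.
Negative (D, E): E3, D4, D11, D15, D16 → −5.
Net charge = (+0) + (−5) = −5.

-5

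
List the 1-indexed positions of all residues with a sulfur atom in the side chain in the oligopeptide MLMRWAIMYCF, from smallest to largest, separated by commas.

1, 3, 8, 10

Cysteine (C, thiol) and methionine (M, thioether) are the two sulfur-containing amino acids.
Matching residues: M1, M3, M8, C10.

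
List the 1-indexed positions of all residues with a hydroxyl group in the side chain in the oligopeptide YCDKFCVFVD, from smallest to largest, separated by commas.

1

Serine (S), threonine (T), and tyrosine (Y) each carry a hydroxyl group on the side chain.
Matching residues: Y1.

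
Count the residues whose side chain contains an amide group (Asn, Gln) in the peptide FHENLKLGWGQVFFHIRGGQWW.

Matching residues: N4, Q11, Q20.

3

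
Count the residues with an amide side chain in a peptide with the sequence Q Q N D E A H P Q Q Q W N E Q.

Asparagine (N) and glutamine (Q) have uncharged amide side chains.
Matching residues: Q1, Q2, N3, Q9, Q10, Q11, N13, Q15.

8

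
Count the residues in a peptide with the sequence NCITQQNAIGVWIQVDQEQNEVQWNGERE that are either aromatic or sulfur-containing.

Aromatic: F, W, Y. Sulfur-containing: C, M.
Aromatic residues here: W12, W24 (2).
Sulfur-containing residues here: C2 (1).
The two groups share no amino acid, so total = 2 + 1 = 3.

3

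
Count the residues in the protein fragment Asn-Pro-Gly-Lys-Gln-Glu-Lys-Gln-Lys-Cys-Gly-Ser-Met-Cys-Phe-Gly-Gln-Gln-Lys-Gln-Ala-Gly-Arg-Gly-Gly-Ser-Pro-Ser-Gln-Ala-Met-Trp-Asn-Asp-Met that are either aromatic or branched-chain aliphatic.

2

Aromatic: F, W, Y. Branched-chain aliphatic: I, L, V.
Aromatic residues here: Phe15, Trp32 (2).
Branched-chain aliphatic residues here: none (0).
The two groups share no amino acid, so total = 2 + 0 = 2.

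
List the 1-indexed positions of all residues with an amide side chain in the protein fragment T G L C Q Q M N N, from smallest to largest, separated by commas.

5, 6, 8, 9

The amide-side-chain residues are Asn (N) and Gln (Q).
Matching residues: Q5, Q6, N8, N9.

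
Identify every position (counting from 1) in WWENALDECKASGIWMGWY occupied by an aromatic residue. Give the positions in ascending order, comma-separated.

F, W, and Y each carry an aromatic ring on the side chain.
Matching residues: W1, W2, W15, W18, Y19.

1, 2, 15, 18, 19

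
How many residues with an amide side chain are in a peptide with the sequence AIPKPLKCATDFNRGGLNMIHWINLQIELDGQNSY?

6

Only N (asparagine) and Q (glutamine) carry a side-chain carboxamide.
Matching residues: N13, N18, N24, Q26, Q32, N33.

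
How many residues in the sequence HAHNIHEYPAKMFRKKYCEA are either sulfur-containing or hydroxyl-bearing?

Sulfur-containing: C, M. Hydroxyl-bearing: S, T, Y.
Sulfur-containing residues here: M12, C18 (2).
Hydroxyl-bearing residues here: Y8, Y17 (2).
The two groups share no amino acid, so total = 2 + 2 = 4.

4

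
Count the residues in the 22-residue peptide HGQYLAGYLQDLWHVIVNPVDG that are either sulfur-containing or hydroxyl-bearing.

2

Sulfur-containing: C, M. Hydroxyl-bearing: S, T, Y.
Sulfur-containing residues here: none (0).
Hydroxyl-bearing residues here: Y4, Y8 (2).
The two groups share no amino acid, so total = 0 + 2 = 2.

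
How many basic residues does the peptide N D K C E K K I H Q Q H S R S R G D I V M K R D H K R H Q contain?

13

K, R, and H are the three residues with basic side chains (ε-amine, guanidinium, and imidazole respectively).
Matching residues: K3, K6, K7, H9, H12, R14, R16, K22, R23, H25, K26, R27, H28.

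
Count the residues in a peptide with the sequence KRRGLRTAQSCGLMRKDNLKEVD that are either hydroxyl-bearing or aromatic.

2

Hydroxyl-bearing: S, T, Y. Aromatic: F, W, Y.
Hydroxyl-bearing residues here: T7, S10 (2).
Aromatic residues here: none (0).
(Y belongs to both groups, but none appear in this sequence.) Total = 2 + 0 = 2.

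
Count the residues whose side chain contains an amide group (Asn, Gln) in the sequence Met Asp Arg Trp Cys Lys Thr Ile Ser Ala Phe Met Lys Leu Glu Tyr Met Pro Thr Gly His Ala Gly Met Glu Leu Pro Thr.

0

None of the 28 residues belong to this group.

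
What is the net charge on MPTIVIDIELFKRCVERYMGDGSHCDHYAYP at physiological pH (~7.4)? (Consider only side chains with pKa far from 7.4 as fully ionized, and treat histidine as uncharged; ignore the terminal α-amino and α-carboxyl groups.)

The side chains ionized at physiological pH are Lys/Arg (+1) and Asp/Glu (−1); with His treated as neutral, nothing else contributes.
Positive (K, R): K12, R13, R17 → +3.
Negative (D, E): D7, E9, E16, D21, D26 → −5.
Net charge = (+3) + (−5) = −2.

-2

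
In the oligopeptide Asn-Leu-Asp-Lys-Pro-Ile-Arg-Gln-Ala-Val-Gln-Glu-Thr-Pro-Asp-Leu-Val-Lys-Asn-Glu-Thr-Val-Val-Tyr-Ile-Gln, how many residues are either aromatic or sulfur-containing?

Aromatic: F, W, Y. Sulfur-containing: C, M.
Aromatic residues here: Tyr24 (1).
Sulfur-containing residues here: none (0).
The two groups share no amino acid, so total = 1 + 0 = 1.

1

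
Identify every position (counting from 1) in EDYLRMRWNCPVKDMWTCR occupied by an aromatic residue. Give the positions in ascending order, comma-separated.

Matching residues: Y3, W8, W16.

3, 8, 16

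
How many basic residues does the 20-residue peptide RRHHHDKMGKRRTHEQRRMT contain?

Lysine (K), arginine (R), and histidine (H) have basic, nitrogen-containing side chains.
Matching residues: R1, R2, H3, H4, H5, K7, K10, R11, R12, H14, R17, R18.

12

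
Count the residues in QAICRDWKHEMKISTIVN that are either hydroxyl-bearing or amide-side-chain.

Hydroxyl-bearing: S, T, Y. Amide-side-chain: N, Q.
Hydroxyl-bearing residues here: S14, T15 (2).
Amide-side-chain residues here: Q1, N18 (2).
The two groups share no amino acid, so total = 2 + 2 = 4.

4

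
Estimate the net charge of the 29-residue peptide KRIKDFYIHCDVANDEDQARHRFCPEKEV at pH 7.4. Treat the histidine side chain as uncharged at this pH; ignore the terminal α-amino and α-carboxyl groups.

-1

Near pH 7.4, K and R contribute +1 each, D and E contribute −1 each, and every other side chain (His included, as stated) is uncharged.
Positive (K, R): K1, R2, K4, R20, R22, K27 → +6.
Negative (D, E): D5, D11, D15, E16, D17, E26, E28 → −7.
Net charge = (+6) + (−7) = −1.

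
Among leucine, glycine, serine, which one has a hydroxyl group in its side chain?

S, T, and Y are the three residues with a side-chain hydroxyl.
Of the listed options, only serine belongs to this group.

serine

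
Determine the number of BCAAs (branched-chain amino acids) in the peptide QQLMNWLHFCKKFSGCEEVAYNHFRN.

3

Valine (V), leucine (L), and isoleucine (I) are the branched-chain amino acids.
Matching residues: L3, L7, V19.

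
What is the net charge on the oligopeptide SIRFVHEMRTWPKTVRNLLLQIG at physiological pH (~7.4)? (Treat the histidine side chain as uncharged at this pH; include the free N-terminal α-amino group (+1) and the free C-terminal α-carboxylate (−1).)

+3

At pH ~7.4 the Lys and Arg side chains are protonated (+1), the Asp and Glu side chains are deprotonated (−1), and with His taken as neutral all other side chains carry no charge.
Positive (K, R): R3, R9, K13, R16 → +4.
Negative (D, E): E7 → −1.
The N-terminus (+1) and C-terminus (−1) cancel.
Net charge = (+4) + (−1) = +3.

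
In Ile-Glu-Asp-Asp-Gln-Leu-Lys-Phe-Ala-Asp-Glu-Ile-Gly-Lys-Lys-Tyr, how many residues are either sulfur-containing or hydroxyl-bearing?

1

Sulfur-containing: C, M. Hydroxyl-bearing: S, T, Y.
Sulfur-containing residues here: none (0).
Hydroxyl-bearing residues here: Tyr16 (1).
The two groups share no amino acid, so total = 0 + 1 = 1.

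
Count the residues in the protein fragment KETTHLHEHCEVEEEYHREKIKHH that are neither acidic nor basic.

Acidic: D, E. Basic: K, R, H. All other residues are neither.
Matching residues: T3, T4, L6, C10, V12, Y16, I21.

7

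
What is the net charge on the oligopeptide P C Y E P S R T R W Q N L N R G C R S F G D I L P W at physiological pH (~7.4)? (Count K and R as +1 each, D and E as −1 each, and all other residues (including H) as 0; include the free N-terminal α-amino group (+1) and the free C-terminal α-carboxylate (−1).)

Positive (K, R): R7, R9, R15, R18 → +4.
Negative (D, E): E4, D22 → −2.
The N-terminus (+1) and C-terminus (−1) cancel.
Net charge = (+4) + (−2) = +2.

+2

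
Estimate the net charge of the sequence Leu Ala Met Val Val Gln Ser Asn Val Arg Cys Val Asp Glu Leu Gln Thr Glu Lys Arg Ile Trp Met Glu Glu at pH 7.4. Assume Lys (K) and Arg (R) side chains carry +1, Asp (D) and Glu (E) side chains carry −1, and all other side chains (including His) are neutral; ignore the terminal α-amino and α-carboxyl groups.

Positive (K, R): Arg10, Lys19, Arg20 → +3.
Negative (D, E): Asp13, Glu14, Glu18, Glu24, Glu25 → −5.
Net charge = (+3) + (−5) = −2.

-2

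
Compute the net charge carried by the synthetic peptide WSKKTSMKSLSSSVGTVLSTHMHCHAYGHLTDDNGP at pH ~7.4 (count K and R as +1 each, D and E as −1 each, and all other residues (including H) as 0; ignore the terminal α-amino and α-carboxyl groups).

Positive (K, R): K3, K4, K8 → +3.
Negative (D, E): D32, D33 → −2.
Net charge = (+3) + (−2) = +1.

+1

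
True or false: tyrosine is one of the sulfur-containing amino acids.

Cysteine (C, thiol) and methionine (M, thioether) are the two sulfur-containing amino acids.
Tyrosine is not in this group.

False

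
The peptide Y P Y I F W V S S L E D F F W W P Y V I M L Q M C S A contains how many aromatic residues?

9

Phenylalanine (F), tryptophan (W), and tyrosine (Y) have aromatic ring side chains.
Matching residues: Y1, Y3, F5, W6, F13, F14, W15, W16, Y18.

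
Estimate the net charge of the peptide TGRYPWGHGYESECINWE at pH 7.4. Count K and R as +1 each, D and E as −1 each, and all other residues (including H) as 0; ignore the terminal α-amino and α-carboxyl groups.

-2

Positive (K, R): R3 → +1.
Negative (D, E): E11, E13, E18 → −3.
Net charge = (+1) + (−3) = −2.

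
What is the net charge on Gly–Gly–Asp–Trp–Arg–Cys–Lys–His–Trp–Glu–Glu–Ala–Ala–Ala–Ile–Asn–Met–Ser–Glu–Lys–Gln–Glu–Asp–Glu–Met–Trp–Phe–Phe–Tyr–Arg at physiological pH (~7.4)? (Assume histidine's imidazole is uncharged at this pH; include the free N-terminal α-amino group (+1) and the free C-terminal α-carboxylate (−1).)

-3

The side chains ionized at physiological pH are Lys/Arg (+1) and Asp/Glu (−1); with His treated as neutral, nothing else contributes.
Positive (K, R): Arg5, Lys7, Lys20, Arg30 → +4.
Negative (D, E): Asp3, Glu10, Glu11, Glu19, Glu22, Asp23, Glu24 → −7.
The N-terminus (+1) and C-terminus (−1) cancel.
Net charge = (+4) + (−7) = −3.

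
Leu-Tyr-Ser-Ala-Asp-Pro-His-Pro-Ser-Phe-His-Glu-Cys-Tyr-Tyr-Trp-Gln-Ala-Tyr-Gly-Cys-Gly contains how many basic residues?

Lysine (K), arginine (R), and histidine (H) have basic, nitrogen-containing side chains.
Matching residues: His7, His11.

2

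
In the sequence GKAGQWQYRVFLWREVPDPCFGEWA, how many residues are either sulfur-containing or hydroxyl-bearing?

Sulfur-containing: C, M. Hydroxyl-bearing: S, T, Y.
Sulfur-containing residues here: C20 (1).
Hydroxyl-bearing residues here: Y8 (1).
The two groups share no amino acid, so total = 1 + 1 = 2.

2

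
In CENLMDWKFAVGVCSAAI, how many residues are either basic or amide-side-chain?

Basic: H, K, R. Amide-side-chain: N, Q.
Basic residues here: K8 (1).
Amide-side-chain residues here: N3 (1).
The two groups share no amino acid, so total = 1 + 1 = 2.

2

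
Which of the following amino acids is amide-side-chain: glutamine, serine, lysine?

Asparagine (N) and glutamine (Q) have uncharged amide side chains.
Of the listed options, only glutamine belongs to this group.

glutamine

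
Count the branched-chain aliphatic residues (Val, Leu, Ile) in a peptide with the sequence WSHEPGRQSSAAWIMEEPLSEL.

3

Matching residues: I14, L19, L22.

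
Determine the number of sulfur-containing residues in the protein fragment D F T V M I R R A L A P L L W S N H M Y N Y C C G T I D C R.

5

Cysteine (C, thiol) and methionine (M, thioether) are the two sulfur-containing amino acids.
Matching residues: M5, M19, C23, C24, C29.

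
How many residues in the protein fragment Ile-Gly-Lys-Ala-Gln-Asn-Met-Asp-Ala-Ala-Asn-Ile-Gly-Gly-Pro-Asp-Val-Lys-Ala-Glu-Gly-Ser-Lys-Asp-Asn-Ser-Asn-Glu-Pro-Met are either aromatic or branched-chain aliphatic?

Aromatic: F, W, Y. Branched-chain aliphatic: I, L, V.
Aromatic residues here: none (0).
Branched-chain aliphatic residues here: Ile1, Ile12, Val17 (3).
The two groups share no amino acid, so total = 0 + 3 = 3.

3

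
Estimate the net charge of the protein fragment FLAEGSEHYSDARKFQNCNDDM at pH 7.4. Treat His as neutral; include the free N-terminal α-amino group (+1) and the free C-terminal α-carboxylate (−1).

Near pH 7.4, K and R contribute +1 each, D and E contribute −1 each, and every other side chain (His included, as stated) is uncharged.
Positive (K, R): R13, K14 → +2.
Negative (D, E): E4, E7, D11, D20, D21 → −5.
The N-terminus (+1) and C-terminus (−1) cancel.
Net charge = (+2) + (−5) = −3.

-3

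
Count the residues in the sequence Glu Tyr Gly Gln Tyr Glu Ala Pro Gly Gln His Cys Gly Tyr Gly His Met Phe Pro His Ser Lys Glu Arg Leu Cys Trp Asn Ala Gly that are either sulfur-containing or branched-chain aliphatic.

4

Sulfur-containing: C, M. Branched-chain aliphatic: I, L, V.
Sulfur-containing residues here: Cys12, Met17, Cys26 (3).
Branched-chain aliphatic residues here: Leu25 (1).
The two groups share no amino acid, so total = 3 + 1 = 4.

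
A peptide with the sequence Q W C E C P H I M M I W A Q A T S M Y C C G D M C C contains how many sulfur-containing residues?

10

Cysteine (C, thiol) and methionine (M, thioether) are the two sulfur-containing amino acids.
Matching residues: C3, C5, M9, M10, M18, C20, C21, M24, C25, C26.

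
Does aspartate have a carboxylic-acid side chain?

Only D (aspartate) and E (glutamate) carry a side-chain carboxylic acid.
Aspartate is in this group.

Yes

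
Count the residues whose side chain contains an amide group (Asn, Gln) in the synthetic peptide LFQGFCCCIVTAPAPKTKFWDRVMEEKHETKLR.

1

Matching residues: Q3.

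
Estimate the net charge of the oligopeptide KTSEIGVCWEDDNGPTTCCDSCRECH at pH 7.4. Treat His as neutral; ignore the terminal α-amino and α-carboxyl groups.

Near pH 7.4, K and R contribute +1 each, D and E contribute −1 each, and every other side chain (His included, as stated) is uncharged.
Positive (K, R): K1, R23 → +2.
Negative (D, E): E4, E10, D11, D12, D20, E24 → −6.
Net charge = (+2) + (−6) = −4.

-4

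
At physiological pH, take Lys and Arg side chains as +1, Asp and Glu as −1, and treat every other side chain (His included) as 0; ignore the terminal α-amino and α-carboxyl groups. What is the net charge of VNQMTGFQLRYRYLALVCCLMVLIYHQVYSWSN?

Positive (K, R): R10, R12 → +2.
Negative (D, E): none → −0.
Net charge = (+2) + (−0) = +2.

+2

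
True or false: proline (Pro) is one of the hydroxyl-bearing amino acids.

False

S, T, and Y are the three residues with a side-chain hydroxyl.
Proline is not in this group.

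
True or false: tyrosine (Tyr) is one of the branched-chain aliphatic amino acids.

V, L, and I make up the branched-chain aliphatic group.
Tyrosine is not in this group.

False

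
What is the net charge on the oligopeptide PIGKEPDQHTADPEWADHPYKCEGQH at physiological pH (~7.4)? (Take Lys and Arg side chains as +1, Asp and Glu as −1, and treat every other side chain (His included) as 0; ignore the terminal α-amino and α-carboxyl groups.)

-4

Positive (K, R): K4, K21 → +2.
Negative (D, E): E5, D7, D12, E14, D17, E23 → −6.
Net charge = (+2) + (−6) = −4.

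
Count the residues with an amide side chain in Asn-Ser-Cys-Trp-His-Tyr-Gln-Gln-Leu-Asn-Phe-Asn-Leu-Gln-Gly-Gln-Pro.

The amide-side-chain residues are Asn (N) and Gln (Q).
Matching residues: Asn1, Gln7, Gln8, Asn10, Asn12, Gln14, Gln16.

7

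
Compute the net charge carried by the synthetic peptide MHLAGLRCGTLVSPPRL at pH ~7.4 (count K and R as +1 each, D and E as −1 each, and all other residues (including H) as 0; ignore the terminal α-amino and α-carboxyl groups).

+2

Positive (K, R): R7, R16 → +2.
Negative (D, E): none → −0.
Net charge = (+2) + (−0) = +2.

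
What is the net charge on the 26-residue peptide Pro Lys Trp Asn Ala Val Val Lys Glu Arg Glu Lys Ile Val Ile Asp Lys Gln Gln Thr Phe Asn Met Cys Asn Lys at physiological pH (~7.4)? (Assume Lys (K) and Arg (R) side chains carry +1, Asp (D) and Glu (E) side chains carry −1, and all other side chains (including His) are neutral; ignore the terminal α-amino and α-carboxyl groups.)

Positive (K, R): Lys2, Lys8, Arg10, Lys12, Lys17, Lys26 → +6.
Negative (D, E): Glu9, Glu11, Asp16 → −3.
Net charge = (+6) + (−3) = +3.

+3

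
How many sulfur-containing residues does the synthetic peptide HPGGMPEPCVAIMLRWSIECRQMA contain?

Cysteine (C, thiol) and methionine (M, thioether) are the two sulfur-containing amino acids.
Matching residues: M5, C9, M13, C20, M23.

5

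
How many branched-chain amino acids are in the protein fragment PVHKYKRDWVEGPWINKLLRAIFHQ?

Valine (V), leucine (L), and isoleucine (I) are the branched-chain amino acids.
Matching residues: V2, V10, I15, L18, L19, I22.

6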